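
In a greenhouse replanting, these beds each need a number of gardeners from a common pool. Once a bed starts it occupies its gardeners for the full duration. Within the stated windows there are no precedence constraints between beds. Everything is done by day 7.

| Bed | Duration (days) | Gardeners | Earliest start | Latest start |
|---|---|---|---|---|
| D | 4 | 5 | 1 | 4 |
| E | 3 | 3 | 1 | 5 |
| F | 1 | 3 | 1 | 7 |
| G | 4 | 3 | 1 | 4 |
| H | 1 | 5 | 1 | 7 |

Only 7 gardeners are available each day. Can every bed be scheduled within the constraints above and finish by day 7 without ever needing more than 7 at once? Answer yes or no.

The minimum achievable peak is 8; 7 < 8, so no feasible schedule stays within the cap.

no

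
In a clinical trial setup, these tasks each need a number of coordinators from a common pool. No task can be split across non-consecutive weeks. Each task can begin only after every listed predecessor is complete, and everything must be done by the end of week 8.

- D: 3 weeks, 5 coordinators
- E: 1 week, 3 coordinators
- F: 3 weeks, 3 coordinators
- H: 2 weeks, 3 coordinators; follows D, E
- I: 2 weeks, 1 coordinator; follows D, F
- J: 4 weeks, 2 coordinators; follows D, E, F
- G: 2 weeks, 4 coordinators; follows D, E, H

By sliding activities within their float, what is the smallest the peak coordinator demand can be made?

8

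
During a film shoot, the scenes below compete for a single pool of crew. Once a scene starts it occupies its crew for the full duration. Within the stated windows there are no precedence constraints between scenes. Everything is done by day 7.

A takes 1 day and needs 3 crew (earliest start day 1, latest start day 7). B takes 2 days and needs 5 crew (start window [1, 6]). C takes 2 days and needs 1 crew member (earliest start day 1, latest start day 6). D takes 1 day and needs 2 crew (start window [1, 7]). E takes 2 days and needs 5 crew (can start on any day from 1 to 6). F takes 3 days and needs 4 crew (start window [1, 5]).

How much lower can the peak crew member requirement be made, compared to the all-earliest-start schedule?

Early-start peak: d1:20  d2:15  d3:4  d4:0  d5:0  d6:0  d7:0 ⇒ 20.
Leveled (A@1, B@4, C@2, D@2, E@6, F@1): d1:7  d2:7  d3:5  d4:5  d5:5  d6:5  d7:5 ⇒ 7.
Reduction 20 − 7 = 13.

13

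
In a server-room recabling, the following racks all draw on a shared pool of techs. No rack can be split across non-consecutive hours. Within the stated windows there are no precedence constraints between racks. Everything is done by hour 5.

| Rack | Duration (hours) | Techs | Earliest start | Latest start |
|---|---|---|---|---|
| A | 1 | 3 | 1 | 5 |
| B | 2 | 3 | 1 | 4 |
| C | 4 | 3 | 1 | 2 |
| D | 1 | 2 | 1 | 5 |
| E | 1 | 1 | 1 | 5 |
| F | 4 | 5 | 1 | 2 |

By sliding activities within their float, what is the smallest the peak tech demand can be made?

11

Early-start (A@1, B@1, C@1, D@1, E@1, F@1) gives peak 17: h1:17  h2:11  h3:8  h4:8  h5:0.
Shift E→3, F→2.
Schedule A@1, B@1, C@1, D@1, E@3, F@2: h1:11  h2:11  h3:9  h4:8  h5:5 — peak 11.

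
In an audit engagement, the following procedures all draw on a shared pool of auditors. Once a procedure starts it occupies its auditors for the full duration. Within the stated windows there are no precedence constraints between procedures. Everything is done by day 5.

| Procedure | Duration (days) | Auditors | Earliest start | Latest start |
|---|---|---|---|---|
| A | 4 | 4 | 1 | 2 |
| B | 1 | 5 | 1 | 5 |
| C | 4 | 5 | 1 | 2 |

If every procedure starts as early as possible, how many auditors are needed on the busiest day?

Early-start schedule: A@1, B@1, C@1.
Load per day: day 1: 14, day 2: 9, day 3: 9, day 4: 9, day 5: 0.
Peak is 14.

14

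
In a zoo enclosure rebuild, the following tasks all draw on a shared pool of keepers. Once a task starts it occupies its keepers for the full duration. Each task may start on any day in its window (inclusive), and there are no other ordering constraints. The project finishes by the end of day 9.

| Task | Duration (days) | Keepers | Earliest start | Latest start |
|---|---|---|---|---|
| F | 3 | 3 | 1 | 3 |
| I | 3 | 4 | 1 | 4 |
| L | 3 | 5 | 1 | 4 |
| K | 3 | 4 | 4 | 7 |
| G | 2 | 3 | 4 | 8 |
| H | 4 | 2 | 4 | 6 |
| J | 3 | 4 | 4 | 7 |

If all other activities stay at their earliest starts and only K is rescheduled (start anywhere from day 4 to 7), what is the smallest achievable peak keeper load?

12

K@4: d1:12  d2:12  d3:12  d4:13  d5:13  d6:10  d7:2  d8:0  d9:0 → peak 13
K@5: d1:12  d2:12  d3:12  d4:9  d5:13  d6:10  d7:6  d8:0  d9:0 → peak 13
K@6: d1:12  d2:12  d3:12  d4:9  d5:9  d6:10  d7:6  d8:4  d9:0 → peak 12
K@7: d1:12  d2:12  d3:12  d4:9  d5:9  d6:6  d7:6  d8:4  d9:4 → peak 12
Best is K@6, peak 12.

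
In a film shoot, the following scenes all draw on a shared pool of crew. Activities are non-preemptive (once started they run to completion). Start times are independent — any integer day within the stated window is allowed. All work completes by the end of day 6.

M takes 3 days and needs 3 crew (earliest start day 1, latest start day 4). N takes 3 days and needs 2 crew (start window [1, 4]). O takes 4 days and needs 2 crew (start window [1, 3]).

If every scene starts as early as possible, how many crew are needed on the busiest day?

Early-start schedule: M@1, N@1, O@1.
Load per day: day 1: 7, day 2: 7, day 3: 7, day 4: 2, day 5: 0, day 6: 0.
Peak is 7.

7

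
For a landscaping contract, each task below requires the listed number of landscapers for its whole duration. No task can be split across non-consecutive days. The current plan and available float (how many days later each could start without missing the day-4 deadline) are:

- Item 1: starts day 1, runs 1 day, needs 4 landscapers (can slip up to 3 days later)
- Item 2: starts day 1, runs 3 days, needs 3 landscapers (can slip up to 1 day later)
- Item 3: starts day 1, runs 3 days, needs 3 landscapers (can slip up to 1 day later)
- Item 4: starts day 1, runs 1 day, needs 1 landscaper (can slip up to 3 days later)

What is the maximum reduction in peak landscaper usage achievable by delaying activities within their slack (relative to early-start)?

Early-start peak: d1:11  d2:6  d3:6  d4:0 ⇒ 11.
Leveled (Item 1@1, Item 2@2, Item 3@2, Item 4@1): d1:5  d2:6  d3:6  d4:6 ⇒ 6.
Reduction 11 − 6 = 5.

5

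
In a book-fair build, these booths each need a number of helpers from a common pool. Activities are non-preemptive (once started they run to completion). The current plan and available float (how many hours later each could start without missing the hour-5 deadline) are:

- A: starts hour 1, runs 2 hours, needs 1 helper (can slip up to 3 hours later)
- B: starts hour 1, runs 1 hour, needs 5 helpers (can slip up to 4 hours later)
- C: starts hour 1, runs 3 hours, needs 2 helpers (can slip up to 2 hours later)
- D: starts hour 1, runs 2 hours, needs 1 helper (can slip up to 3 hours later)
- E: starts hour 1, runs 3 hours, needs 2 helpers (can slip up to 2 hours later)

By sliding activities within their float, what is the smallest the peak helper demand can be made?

5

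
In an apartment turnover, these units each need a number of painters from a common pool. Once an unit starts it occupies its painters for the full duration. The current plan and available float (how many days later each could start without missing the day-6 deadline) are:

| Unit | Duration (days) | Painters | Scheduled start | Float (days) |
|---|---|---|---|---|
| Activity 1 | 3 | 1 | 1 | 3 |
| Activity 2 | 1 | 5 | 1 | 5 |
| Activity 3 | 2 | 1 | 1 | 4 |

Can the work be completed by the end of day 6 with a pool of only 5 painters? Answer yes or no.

Schedule Activity 1@1, Activity 2@4, Activity 3@1: d1:2  d2:2  d3:1  d4:5  d5:0  d6:0 — peak 5 ≤ 5.

yes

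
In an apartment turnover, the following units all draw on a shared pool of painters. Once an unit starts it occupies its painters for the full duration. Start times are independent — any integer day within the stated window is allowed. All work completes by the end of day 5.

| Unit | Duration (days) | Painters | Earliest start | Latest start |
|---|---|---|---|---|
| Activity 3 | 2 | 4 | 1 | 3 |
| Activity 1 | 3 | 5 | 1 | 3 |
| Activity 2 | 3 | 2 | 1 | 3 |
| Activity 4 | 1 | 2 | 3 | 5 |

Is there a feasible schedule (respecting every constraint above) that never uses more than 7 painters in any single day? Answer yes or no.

yes

Schedule Activity 3@1, Activity 1@3, Activity 2@1, Activity 4@4: d1:6  d2:6  d3:7  d4:7  d5:5 — peak 7 ≤ 7.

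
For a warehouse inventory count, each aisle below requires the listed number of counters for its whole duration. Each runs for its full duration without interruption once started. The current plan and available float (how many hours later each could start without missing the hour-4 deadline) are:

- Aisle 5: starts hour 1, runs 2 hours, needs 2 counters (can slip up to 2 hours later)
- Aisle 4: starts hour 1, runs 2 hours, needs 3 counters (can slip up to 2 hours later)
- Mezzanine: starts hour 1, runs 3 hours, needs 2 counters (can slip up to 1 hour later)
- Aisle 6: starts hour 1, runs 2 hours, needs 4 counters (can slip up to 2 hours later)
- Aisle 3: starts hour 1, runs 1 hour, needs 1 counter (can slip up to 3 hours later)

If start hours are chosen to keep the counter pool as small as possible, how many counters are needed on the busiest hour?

Early-start (Aisle 5@1, Aisle 4@1, Mezzanine@1, Aisle 6@1, Aisle 3@1) gives peak 12: h1:12  h2:11  h3:2  h4:0.
Shift Aisle 6→3, Aisle 3→3.
Schedule Aisle 5@1, Aisle 4@1, Mezzanine@1, Aisle 6@3, Aisle 3@3: h1:7  h2:7  h3:7  h4:4 — peak 7.
Total counter-hours = 25 over 4 hours ⇒ peak ≥ ⌈25/4⌉ = 7, so 7 is optimal.

7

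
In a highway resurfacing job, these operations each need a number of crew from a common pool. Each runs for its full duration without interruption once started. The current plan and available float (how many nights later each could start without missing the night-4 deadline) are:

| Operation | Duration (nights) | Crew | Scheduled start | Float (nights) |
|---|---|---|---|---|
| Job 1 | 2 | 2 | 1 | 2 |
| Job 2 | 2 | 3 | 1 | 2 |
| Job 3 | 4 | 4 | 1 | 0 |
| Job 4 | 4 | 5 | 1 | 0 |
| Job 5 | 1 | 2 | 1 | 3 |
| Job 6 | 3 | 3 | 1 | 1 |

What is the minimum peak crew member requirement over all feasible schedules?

15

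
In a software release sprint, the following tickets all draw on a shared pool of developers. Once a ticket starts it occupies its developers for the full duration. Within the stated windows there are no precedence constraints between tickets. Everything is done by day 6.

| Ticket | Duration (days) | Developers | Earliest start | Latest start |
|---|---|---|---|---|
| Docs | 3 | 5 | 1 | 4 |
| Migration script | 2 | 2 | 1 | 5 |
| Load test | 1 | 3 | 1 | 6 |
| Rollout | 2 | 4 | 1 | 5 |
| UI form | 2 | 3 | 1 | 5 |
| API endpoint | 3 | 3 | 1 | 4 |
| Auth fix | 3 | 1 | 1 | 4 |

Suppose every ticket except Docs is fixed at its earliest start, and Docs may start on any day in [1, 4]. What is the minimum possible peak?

Docs@1: d1:21  d2:18  d3:9  d4:0  d5:0  d6:0 → peak 21
Docs@2: d1:16  d2:18  d3:9  d4:5  d5:0  d6:0 → peak 18
Docs@3: d1:16  d2:13  d3:9  d4:5  d5:5  d6:0 → peak 16
Docs@4: d1:16  d2:13  d3:4  d4:5  d5:5  d6:5 → peak 16
Best is Docs@3, peak 16.

16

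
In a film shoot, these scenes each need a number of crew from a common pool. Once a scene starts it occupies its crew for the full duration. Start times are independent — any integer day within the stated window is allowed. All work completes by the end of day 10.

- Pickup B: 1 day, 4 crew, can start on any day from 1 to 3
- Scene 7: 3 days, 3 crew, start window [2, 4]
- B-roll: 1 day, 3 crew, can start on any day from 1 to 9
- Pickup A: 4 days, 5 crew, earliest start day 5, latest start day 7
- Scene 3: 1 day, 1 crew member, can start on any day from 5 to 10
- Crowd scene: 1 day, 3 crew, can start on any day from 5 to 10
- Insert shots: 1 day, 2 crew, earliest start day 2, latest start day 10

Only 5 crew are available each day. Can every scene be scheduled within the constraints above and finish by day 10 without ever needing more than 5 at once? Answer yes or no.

yes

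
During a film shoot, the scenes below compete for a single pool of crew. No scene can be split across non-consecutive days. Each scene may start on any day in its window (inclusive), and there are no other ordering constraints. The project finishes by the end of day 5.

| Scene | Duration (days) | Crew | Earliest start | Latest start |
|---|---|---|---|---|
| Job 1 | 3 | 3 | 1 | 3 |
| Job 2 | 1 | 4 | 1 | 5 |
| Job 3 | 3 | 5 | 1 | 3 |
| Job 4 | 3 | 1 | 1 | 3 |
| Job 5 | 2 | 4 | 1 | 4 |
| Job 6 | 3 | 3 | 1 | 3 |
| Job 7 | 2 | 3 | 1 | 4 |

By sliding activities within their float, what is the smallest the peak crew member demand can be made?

12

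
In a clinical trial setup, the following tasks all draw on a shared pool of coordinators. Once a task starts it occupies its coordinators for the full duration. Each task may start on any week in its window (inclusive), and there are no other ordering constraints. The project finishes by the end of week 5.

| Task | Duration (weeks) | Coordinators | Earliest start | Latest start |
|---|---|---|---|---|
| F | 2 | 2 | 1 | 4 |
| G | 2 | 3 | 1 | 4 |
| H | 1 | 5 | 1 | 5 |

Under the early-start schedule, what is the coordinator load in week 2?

At early start, week 2 has: F, G.
Demand: 2 + 3 = 5.

5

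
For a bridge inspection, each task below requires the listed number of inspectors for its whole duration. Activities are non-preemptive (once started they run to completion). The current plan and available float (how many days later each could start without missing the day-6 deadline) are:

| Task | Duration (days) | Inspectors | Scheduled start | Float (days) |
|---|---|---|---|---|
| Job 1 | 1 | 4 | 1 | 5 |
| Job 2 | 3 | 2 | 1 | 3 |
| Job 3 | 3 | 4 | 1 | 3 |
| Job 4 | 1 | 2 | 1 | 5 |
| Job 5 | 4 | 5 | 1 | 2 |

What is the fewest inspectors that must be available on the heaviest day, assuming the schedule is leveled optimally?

9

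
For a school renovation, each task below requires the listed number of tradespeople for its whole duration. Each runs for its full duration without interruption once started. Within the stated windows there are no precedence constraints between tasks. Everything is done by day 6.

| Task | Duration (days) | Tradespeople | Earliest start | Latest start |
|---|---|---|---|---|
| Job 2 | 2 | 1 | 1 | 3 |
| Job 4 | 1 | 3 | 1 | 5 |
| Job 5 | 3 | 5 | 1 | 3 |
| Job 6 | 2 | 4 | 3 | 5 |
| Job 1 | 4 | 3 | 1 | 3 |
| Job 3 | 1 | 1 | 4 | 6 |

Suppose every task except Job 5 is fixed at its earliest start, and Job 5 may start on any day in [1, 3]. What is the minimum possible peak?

12

Job 5@1: d1:12  d2:9  d3:12  d4:8  d5:0  d6:0 → peak 12
Job 5@2: d1:7  d2:9  d3:12  d4:13  d5:0  d6:0 → peak 13
Job 5@3: d1:7  d2:4  d3:12  d4:13  d5:5  d6:0 → peak 13
Best is Job 5@1, peak 12.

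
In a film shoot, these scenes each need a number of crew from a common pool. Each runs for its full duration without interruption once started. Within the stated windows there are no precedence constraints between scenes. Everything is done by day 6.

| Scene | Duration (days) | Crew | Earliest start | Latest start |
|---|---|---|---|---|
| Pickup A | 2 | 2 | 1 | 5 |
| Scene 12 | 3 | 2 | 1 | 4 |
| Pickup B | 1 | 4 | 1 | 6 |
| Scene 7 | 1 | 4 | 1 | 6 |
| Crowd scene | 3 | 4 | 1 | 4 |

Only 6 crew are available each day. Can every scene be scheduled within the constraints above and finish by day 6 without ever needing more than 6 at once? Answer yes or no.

Schedule Pickup A@1, Scene 12@2, Pickup B@1, Scene 7@3, Crowd scene@4: d1:6  d2:4  d3:6  d4:6  d5:4  d6:4 — peak 6 ≤ 6.

yes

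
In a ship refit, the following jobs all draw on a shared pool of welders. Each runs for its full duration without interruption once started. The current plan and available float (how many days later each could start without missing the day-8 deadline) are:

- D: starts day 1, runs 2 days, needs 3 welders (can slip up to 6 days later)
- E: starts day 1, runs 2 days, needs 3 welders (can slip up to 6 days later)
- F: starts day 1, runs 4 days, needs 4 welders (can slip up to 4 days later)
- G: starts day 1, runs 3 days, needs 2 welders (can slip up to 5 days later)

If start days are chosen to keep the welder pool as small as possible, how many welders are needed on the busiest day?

Early-start (D@1, E@1, F@1, G@1) gives peak 12: d1:12  d2:12  d3:6  d4:4  d5:0  d6:0  d7:0  d8:0.
Shift E→3, F→5.
Schedule D@1, E@3, F@5, G@1: d1:5  d2:5  d3:5  d4:3  d5:4  d6:4  d7:4  d8:4 — peak 5.
Total welder-days = 34 over 8 days ⇒ peak ≥ ⌈34/8⌉ = 5, so 5 is optimal.

5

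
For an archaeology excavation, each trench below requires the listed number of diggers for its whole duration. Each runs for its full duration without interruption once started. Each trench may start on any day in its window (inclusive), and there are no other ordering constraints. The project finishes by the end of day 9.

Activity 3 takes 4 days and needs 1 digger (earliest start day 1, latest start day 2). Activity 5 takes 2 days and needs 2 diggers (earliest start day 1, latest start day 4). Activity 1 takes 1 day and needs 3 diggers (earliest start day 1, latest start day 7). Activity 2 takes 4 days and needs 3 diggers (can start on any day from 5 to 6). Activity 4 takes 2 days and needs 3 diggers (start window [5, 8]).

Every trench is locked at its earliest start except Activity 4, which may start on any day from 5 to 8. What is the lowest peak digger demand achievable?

6

Activity 4@5: d1:6  d2:3  d3:1  d4:1  d5:6  d6:6  d7:3  d8:3  d9:0 → peak 6
Activity 4@6: d1:6  d2:3  d3:1  d4:1  d5:3  d6:6  d7:6  d8:3  d9:0 → peak 6
Activity 4@7: d1:6  d2:3  d3:1  d4:1  d5:3  d6:3  d7:6  d8:6  d9:0 → peak 6
Activity 4@8: d1:6  d2:3  d3:1  d4:1  d5:3  d6:3  d7:3  d8:6  d9:3 → peak 6
Best is Activity 4@5, peak 6.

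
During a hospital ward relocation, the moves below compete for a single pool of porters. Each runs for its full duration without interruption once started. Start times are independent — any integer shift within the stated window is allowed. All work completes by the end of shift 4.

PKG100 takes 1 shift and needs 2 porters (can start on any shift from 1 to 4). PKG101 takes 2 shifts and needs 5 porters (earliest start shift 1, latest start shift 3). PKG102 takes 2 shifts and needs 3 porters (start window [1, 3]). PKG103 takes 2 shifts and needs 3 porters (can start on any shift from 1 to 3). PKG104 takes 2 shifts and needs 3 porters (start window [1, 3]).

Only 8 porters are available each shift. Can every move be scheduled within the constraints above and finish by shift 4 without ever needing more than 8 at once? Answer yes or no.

yes

Schedule PKG100@1, PKG101@3, PKG102@1, PKG103@1, PKG104@3: s1:8  s2:6  s3:8  s4:8 — peak 8 ≤ 8.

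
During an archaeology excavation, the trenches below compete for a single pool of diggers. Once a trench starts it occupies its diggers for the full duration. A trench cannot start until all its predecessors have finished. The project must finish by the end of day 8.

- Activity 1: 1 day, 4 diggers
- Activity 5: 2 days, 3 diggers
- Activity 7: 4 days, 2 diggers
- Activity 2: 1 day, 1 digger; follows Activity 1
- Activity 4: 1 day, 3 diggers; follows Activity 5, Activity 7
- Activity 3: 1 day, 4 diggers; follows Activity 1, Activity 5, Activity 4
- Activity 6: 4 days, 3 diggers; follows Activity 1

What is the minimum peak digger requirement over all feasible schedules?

Early-start (Activity 1@1, Activity 5@1, Activity 7@1, Activity 2@2, Activity 4@5, Activity 3@6, Activity 6@2) gives peak 9: d1:9  d2:9  d3:5  d4:5  d5:6  d6:4  d7:0  d8:0.
Shift Activity 5→2, Activity 3→8, Activity 6→4.
Schedule Activity 1@1, Activity 5@2, Activity 7@1, Activity 2@2, Activity 4@5, Activity 3@8, Activity 6@4: d1:6  d2:6  d3:5  d4:5  d5:6  d6:3  d7:3  d8:4 — peak 6.

6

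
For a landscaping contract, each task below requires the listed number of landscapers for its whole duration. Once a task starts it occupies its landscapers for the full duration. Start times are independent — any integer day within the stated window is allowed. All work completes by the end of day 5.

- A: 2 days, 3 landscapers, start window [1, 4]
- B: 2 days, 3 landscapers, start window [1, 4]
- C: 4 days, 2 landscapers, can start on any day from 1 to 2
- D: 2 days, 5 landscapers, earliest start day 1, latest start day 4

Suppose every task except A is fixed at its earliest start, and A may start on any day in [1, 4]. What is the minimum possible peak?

A@1: d1:13  d2:13  d3:2  d4:2  d5:0 → peak 13
A@2: d1:10  d2:13  d3:5  d4:2  d5:0 → peak 13
A@3: d1:10  d2:10  d3:5  d4:5  d5:0 → peak 10
A@4: d1:10  d2:10  d3:2  d4:5  d5:3 → peak 10
Best is A@3, peak 10.

10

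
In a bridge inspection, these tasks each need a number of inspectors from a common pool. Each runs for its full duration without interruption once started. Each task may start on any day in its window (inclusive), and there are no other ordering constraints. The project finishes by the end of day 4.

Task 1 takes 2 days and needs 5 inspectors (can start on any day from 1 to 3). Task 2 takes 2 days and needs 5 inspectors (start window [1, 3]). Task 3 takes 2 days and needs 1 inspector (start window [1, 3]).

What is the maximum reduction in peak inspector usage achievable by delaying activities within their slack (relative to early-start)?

5

Early-start peak: d1:11  d2:11  d3:0  d4:0 ⇒ 11.
Leveled (Task 1@1, Task 2@3, Task 3@1): d1:6  d2:6  d3:5  d4:5 ⇒ 6.
Reduction 11 − 6 = 5.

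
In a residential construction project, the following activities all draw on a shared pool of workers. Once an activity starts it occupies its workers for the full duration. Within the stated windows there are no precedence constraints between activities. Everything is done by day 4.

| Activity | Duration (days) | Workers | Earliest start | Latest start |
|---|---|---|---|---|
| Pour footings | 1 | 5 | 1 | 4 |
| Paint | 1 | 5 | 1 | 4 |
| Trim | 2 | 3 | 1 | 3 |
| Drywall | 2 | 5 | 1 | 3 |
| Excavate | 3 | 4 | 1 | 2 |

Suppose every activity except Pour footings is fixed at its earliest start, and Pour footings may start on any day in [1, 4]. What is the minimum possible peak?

17

Pour footings@1: d1:22  d2:12  d3:4  d4:0 → peak 22
Pour footings@2: d1:17  d2:17  d3:4  d4:0 → peak 17
Pour footings@3: d1:17  d2:12  d3:9  d4:0 → peak 17
Pour footings@4: d1:17  d2:12  d3:4  d4:5 → peak 17
Best is Pour footings@2, peak 17.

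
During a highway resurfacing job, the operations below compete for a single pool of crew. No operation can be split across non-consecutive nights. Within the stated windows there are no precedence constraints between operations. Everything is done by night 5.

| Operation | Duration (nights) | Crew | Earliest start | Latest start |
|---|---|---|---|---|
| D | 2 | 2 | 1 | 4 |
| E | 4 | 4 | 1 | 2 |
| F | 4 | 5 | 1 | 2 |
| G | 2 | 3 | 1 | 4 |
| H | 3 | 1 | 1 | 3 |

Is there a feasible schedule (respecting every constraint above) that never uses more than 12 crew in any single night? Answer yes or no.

yes

Schedule D@1, E@1, F@1, G@4, H@1: n1:12  n2:12  n3:10  n4:12  n5:3 — peak 12 ≤ 12.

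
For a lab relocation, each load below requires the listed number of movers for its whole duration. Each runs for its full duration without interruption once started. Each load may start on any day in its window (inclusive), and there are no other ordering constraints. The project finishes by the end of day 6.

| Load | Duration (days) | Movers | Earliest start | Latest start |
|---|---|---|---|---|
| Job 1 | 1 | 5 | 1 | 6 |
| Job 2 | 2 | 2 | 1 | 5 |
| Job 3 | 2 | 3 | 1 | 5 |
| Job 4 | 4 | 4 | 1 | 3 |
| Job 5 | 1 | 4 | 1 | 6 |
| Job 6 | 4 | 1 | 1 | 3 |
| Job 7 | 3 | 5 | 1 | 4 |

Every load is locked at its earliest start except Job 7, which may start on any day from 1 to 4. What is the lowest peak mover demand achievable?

Job 7@1: d1:24  d2:15  d3:10  d4:5  d5:0  d6:0 → peak 24
Job 7@2: d1:19  d2:15  d3:10  d4:10  d5:0  d6:0 → peak 19
Job 7@3: d1:19  d2:10  d3:10  d4:10  d5:5  d6:0 → peak 19
Job 7@4: d1:19  d2:10  d3:5  d4:10  d5:5  d6:5 → peak 19
Best is Job 7@2, peak 19.

19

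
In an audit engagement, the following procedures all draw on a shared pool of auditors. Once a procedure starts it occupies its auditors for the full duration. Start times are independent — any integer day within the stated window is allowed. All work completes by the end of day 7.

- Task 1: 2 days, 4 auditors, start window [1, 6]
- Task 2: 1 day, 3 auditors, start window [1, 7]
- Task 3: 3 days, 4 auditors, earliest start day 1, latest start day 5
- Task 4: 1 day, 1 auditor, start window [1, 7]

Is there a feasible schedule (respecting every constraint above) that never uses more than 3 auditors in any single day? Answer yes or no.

Total auditor-days = 24; over 7 days the average is 24/7 > 3, so some day must exceed 3.

no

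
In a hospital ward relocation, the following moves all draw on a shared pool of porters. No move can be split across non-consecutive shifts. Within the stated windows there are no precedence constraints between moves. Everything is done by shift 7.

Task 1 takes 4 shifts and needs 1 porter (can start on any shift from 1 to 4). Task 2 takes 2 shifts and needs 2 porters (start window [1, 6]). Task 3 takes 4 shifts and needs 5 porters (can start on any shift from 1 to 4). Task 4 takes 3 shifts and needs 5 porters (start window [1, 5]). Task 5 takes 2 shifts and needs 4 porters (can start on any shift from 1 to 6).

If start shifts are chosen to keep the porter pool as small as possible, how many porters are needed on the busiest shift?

Early-start (Task 1@1, Task 2@1, Task 3@1, Task 4@1, Task 5@1) gives peak 17: s1:17  s2:17  s3:11  s4:6  s5:0  s6:0  s7:0.
Shift Task 4→5, Task 5→5.
Schedule Task 1@1, Task 2@1, Task 3@1, Task 4@5, Task 5@5: s1:8  s2:8  s3:6  s4:6  s5:9  s6:9  s7:5 — peak 9.

9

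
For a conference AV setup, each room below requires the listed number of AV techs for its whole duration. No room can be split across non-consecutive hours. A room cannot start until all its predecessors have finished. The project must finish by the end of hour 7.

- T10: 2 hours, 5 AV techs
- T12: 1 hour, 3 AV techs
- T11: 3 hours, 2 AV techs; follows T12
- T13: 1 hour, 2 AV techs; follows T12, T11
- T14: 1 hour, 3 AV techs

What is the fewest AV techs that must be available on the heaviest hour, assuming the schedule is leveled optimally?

5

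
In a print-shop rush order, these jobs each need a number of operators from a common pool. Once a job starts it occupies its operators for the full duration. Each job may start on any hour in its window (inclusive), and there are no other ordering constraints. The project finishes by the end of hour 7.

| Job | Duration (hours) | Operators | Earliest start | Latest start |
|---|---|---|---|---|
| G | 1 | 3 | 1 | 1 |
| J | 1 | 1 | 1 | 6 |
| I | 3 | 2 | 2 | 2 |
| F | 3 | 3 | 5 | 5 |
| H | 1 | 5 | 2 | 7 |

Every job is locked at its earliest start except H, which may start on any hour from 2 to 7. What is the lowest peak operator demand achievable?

H@2: h1:4  h2:7  h3:2  h4:2  h5:3  h6:3  h7:3 → peak 7
H@3: h1:4  h2:2  h3:7  h4:2  h5:3  h6:3  h7:3 → peak 7
H@4: h1:4  h2:2  h3:2  h4:7  h5:3  h6:3  h7:3 → peak 7
H@5: h1:4  h2:2  h3:2  h4:2  h5:8  h6:3  h7:3 → peak 8
H@6: h1:4  h2:2  h3:2  h4:2  h5:3  h6:8  h7:3 → peak 8
H@7: h1:4  h2:2  h3:2  h4:2  h5:3  h6:3  h7:8 → peak 8
Best is H@2, peak 7.

7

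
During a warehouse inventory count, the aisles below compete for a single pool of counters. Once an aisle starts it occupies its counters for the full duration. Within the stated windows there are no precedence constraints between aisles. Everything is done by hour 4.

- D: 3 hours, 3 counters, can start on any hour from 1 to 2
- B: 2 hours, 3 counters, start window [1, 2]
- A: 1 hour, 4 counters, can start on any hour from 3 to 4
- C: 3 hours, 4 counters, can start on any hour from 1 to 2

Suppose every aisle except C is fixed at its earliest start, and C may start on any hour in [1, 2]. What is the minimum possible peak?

11

C@1: h1:10  h2:10  h3:11  h4:0 → peak 11
C@2: h1:6  h2:10  h3:11  h4:4 → peak 11
Best is C@1, peak 11.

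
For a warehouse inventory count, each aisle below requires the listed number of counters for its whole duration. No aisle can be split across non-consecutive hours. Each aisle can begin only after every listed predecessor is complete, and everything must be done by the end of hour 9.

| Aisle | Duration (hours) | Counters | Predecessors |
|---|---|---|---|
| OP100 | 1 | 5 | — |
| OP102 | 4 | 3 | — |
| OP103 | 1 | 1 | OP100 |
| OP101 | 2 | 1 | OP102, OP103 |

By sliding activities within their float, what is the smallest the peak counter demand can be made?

Early-start (OP100@1, OP102@1, OP103@2, OP101@5) gives peak 8: h1:8  h2:4  h3:3  h4:3  h5:1  h6:1  h7:0  h8:0  h9:0.
Shift OP102→2, OP101→6.
Schedule OP100@1, OP102@2, OP103@2, OP101@6: h1:5  h2:4  h3:3  h4:3  h5:3  h6:1  h7:1  h8:0  h9:0 — peak 5.

5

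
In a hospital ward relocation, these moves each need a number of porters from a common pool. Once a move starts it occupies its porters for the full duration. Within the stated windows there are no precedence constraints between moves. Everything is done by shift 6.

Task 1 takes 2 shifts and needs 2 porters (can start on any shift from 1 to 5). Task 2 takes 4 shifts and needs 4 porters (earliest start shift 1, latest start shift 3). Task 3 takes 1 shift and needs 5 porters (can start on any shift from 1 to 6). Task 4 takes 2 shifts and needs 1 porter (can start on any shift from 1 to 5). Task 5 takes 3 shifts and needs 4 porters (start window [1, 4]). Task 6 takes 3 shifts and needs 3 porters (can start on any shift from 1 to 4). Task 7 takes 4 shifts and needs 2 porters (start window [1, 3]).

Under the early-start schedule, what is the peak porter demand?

21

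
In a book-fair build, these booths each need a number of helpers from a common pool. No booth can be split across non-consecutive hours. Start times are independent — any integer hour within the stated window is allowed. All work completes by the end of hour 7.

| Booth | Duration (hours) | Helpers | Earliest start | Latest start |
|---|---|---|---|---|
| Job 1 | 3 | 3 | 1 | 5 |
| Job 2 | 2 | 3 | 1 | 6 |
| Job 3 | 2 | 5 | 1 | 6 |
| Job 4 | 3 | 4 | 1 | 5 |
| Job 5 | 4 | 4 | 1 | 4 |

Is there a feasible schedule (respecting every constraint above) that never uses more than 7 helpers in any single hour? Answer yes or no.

Total helper-hours = 53; over 7 hours the average is 53/7 > 7, so some hour must exceed 7.

no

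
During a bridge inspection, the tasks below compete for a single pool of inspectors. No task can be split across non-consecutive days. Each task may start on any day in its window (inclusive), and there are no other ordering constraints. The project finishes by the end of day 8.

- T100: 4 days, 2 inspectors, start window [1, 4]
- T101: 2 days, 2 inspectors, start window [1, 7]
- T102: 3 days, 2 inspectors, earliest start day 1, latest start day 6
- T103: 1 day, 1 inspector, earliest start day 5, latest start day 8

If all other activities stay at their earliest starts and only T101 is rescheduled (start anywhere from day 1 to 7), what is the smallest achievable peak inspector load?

4

T101@1: d1:6  d2:6  d3:4  d4:2  d5:1  d6:0  d7:0  d8:0 → peak 6
T101@2: d1:4  d2:6  d3:6  d4:2  d5:1  d6:0  d7:0  d8:0 → peak 6
T101@3: d1:4  d2:4  d3:6  d4:4  d5:1  d6:0  d7:0  d8:0 → peak 6
T101@4: d1:4  d2:4  d3:4  d4:4  d5:3  d6:0  d7:0  d8:0 → peak 4
T101@5: d1:4  d2:4  d3:4  d4:2  d5:3  d6:2  d7:0  d8:0 → peak 4
T101@6: d1:4  d2:4  d3:4  d4:2  d5:1  d6:2  d7:2  d8:0 → peak 4
T101@7: d1:4  d2:4  d3:4  d4:2  d5:1  d6:0  d7:2  d8:2 → peak 4
Best is T101@4, peak 4.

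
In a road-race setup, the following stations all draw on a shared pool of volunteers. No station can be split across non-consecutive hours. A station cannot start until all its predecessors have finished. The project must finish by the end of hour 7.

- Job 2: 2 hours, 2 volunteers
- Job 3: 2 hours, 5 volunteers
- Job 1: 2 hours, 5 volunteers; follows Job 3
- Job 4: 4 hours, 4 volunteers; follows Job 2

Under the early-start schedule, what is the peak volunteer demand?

Early-start schedule: Job 2@1, Job 3@1, Job 1@3, Job 4@3.
Load per hour: hour 1: 7, hour 2: 7, hour 3: 9, hour 4: 9, hour 5: 4, hour 6: 4, hour 7: 0.
Peak is 9.

9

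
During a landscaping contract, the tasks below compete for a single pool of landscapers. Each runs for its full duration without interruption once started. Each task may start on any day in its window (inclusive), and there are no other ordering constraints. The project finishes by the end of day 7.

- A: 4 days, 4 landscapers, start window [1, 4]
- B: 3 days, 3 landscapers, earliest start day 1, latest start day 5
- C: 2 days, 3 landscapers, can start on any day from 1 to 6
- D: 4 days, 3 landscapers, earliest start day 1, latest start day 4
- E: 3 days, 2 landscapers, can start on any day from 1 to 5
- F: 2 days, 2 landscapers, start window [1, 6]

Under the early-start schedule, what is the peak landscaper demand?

Early-start schedule: A@1, B@1, C@1, D@1, E@1, F@1.
Load per day: day 1: 17, day 2: 17, day 3: 12, day 4: 7, day 5: 0, day 6: 0, day 7: 0.
Peak is 17.

17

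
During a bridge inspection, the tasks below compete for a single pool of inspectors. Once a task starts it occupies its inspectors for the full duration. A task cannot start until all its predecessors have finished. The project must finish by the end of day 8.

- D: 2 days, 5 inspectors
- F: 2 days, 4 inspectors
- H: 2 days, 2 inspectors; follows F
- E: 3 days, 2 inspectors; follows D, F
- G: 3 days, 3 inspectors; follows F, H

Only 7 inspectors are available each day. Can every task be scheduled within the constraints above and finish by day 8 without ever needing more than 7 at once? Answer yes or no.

yes

Schedule D@3, F@1, H@3, E@5, G@5: d1:4  d2:4  d3:7  d4:7  d5:5  d6:5  d7:5  d8:0 — peak 7 ≤ 7.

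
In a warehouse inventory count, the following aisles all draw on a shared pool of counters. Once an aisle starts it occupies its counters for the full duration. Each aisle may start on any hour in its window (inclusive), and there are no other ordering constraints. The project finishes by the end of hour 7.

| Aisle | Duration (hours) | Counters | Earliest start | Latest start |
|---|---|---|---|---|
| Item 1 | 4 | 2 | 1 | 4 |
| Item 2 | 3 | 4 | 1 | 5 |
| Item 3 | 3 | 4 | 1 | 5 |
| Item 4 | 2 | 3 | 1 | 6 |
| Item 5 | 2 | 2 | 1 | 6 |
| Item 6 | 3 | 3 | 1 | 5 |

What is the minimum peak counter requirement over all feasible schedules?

Early-start (Item 1@1, Item 2@1, Item 3@1, Item 4@1, Item 5@1, Item 6@1) gives peak 18: h1:18  h2:18  h3:13  h4:2  h5:0  h6:0  h7:0.
Shift Item 2→4, Item 3→5, Item 5→3.
Schedule Item 1@1, Item 2@4, Item 3@5, Item 4@1, Item 5@3, Item 6@1: h1:8  h2:8  h3:7  h4:8  h5:8  h6:8  h7:4 — peak 8.
Total counter-hours = 51 over 7 hours ⇒ peak ≥ ⌈51/7⌉ = 8, so 8 is optimal.

8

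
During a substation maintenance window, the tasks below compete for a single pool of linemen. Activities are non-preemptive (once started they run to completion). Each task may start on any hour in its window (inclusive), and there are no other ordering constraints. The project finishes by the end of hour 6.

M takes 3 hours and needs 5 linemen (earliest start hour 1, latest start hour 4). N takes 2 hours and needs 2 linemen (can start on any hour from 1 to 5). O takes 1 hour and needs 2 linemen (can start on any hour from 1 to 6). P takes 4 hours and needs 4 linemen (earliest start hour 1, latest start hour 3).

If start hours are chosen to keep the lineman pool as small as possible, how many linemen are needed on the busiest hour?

9

Early-start (M@1, N@1, O@1, P@1) gives peak 13: h1:13  h2:11  h3:9  h4:4  h5:0  h6:0.
Shift P→3.
Schedule M@1, N@1, O@1, P@3: h1:9  h2:7  h3:9  h4:4  h5:4  h6:4 — peak 9.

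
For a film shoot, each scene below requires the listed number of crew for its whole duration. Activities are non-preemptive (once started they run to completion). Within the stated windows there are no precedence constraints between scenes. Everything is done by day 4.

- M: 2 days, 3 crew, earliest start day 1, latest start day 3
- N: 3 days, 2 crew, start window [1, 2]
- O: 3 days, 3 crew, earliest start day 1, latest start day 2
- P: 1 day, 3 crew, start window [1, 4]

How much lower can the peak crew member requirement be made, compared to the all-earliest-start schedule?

3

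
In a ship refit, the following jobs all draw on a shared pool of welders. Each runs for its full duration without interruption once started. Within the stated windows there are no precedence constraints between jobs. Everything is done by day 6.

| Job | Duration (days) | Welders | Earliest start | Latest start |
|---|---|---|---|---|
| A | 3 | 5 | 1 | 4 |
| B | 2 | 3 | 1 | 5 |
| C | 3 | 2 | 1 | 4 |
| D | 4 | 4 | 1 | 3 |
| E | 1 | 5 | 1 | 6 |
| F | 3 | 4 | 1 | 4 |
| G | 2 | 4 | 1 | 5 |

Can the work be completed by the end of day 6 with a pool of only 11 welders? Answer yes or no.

Total welder-days = 68; over 6 days the average is 68/6 > 11, so some day must exceed 11.

no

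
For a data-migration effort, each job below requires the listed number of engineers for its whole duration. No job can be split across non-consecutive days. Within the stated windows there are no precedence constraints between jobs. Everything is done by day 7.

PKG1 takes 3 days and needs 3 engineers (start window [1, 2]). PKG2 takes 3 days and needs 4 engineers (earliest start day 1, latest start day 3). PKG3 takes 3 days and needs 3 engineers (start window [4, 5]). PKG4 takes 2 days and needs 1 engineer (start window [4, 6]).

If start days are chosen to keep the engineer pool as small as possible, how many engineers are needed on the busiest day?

7

Schedule PKG1@1, PKG2@1, PKG3@4, PKG4@4: d1:7  d2:7  d3:7  d4:4  d5:4  d6:3  d7:0 — peak 7.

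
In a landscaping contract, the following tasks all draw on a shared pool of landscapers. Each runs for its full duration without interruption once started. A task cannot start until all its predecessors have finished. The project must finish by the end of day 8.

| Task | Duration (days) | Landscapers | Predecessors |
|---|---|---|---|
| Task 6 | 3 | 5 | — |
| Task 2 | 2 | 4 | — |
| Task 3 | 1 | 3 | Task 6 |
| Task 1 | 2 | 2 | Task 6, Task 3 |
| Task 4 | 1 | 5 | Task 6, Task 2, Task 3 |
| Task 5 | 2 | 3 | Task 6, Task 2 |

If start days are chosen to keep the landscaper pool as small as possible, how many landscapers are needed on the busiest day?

7

Early-start (Task 6@1, Task 2@1, Task 3@4, Task 1@5, Task 4@5, Task 5@4) gives peak 10: d1:9  d2:9  d3:5  d4:6  d5:10  d6:2  d7:0  d8:0.
Shift Task 2→4, Task 4→6, Task 5→7.
Schedule Task 6@1, Task 2@4, Task 3@4, Task 1@5, Task 4@6, Task 5@7: d1:5  d2:5  d3:5  d4:7  d5:6  d6:7  d7:3  d8:3 — peak 7.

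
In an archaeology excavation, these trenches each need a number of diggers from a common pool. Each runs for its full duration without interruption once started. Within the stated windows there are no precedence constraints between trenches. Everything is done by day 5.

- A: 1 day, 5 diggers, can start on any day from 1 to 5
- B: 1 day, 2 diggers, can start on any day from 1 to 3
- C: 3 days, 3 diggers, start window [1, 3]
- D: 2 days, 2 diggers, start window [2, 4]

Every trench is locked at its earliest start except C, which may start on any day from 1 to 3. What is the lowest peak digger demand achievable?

7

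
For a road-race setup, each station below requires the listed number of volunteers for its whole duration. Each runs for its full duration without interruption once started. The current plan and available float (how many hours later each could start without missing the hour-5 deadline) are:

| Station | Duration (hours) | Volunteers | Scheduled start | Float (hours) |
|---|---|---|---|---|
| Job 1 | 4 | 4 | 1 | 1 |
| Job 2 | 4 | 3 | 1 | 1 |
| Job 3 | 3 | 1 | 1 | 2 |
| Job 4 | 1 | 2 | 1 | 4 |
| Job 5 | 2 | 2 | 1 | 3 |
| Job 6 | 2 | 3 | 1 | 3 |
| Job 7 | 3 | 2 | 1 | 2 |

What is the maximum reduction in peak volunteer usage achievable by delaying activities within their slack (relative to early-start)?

Early-start peak: h1:17  h2:15  h3:10  h4:7  h5:0 ⇒ 17.
Leveled (Job 1@1, Job 2@1, Job 3@1, Job 4@5, Job 5@4, Job 6@1, Job 7@3): h1:11  h2:11  h3:10  h4:11  h5:6 ⇒ 11.
Reduction 17 − 11 = 6.

6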